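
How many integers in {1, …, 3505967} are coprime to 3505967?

Factor: 3505967 = 137 · 157 · 163.
φ(3505967) = (137−1) · (157−1) · (163−1) = 136 · 156 · 162 = 3436992.

3436992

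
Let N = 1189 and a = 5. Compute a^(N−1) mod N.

5^1 ≡ 5 (mod 1189)
5^2 ≡ 5^2 = 25 ≡ 25 (mod 1189)
5^4 ≡ 25^2 = 625 ≡ 625 (mod 1189)
5^8 ≡ 625^2 = 390625 ≡ 633 (mod 1189)
5^16 ≡ 633^2 = 400689 ≡ 1185 (mod 1189)
5^32 ≡ 1185^2 = 1404225 ≡ 16 (mod 1189)
5^64 ≡ 16^2 = 256 ≡ 256 (mod 1189)
5^128 ≡ 256^2 = 65536 ≡ 141 (mod 1189)
5^256 ≡ 141^2 = 19881 ≡ 857 (mod 1189)
5^512 ≡ 857^2 = 734449 ≡ 836 (mod 1189)
5^1024 ≡ 836^2 = 698896 ≡ 953 (mod 1189)
1188 = 1024 + 128 + 32 + 4 in binary powers of 2.
So 5^1188 ≡ 953 · 141 · 16 · 625 ≡ 674 (mod 1189).
Since 674 ≠ 1, base 5 is a Fermat witness: 1189 is composite.

674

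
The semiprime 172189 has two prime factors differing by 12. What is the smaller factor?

409

Since p = q + 12, we have 172189 = q(q + 12), so q² + 12q − 172189 = 0.
Discriminant: 12² + 4·172189 = 144 + 688756 = 688900; √688900 = 830.
q = (−12 + 830)/2 = 409, and p = q + 12 = 421.
Check: 409 · 421 = 172189.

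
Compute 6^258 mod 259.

6^1 ≡ 6 (mod 259)
6^2 ≡ 6^2 = 36 ≡ 36 (mod 259)
6^4 ≡ 36^2 = 1296 ≡ 1 (mod 259)
6^8 ≡ 1^2 = 1 ≡ 1 (mod 259)
6^16 ≡ 1^2 = 1 ≡ 1 (mod 259)
6^32 ≡ 1^2 = 1 ≡ 1 (mod 259)
6^64 ≡ 1^2 = 1 ≡ 1 (mod 259)
6^128 ≡ 1^2 = 1 ≡ 1 (mod 259)
6^256 ≡ 1^2 = 1 ≡ 1 (mod 259)
258 = 256 + 2 in binary powers of 2.
So 6^258 ≡ 1 · 36 ≡ 36 (mod 259).
Since 36 ≠ 1, base 6 is a Fermat witness: 259 is composite.

36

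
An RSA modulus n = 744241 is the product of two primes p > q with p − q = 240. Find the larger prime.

Since p = q + 240, we have 744241 = q(q + 240), so q² + 240q − 744241 = 0.
Discriminant: 240² + 4·744241 = 57600 + 2976964 = 3034564; √3034564 = 1742.
q = (−240 + 1742)/2 = 751, and p = q + 240 = 991.
Check: 751 · 991 = 744241.

991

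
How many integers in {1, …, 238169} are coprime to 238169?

Factor: 238169 = 37 · 41 · 157.
φ(238169) = (37−1) · (41−1) · (157−1) = 36 · 40 · 156 = 224640.

224640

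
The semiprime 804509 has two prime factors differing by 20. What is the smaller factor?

887

Since p = q + 20, we have 804509 = q(q + 20), so q² + 20q − 804509 = 0.
Discriminant: 20² + 4·804509 = 400 + 3218036 = 3218436; √3218436 = 1794.
q = (−20 + 1794)/2 = 887, and p = q + 20 = 907.
Check: 887 · 907 = 804509.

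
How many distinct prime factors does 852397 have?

5

852397 = 7 · 121771
121771 = 13 · 9367
9367 = 17 · 551
551 = 19 · 29
852397 = 7 · 13 · 17 · 19 · 29, which has 5 distinct prime factors.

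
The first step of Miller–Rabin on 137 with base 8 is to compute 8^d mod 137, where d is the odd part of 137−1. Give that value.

137 − 1 = 136 = 2^3 · 17, so d = 17.
8^1 ≡ 8 (mod 137)
8^2 ≡ 8^2 = 64 ≡ 64 (mod 137)
8^4 ≡ 64^2 = 4096 ≡ 123 (mod 137)
8^8 ≡ 123^2 = 15129 ≡ 59 (mod 137)
8^16 ≡ 59^2 = 3481 ≡ 56 (mod 137)
17 = 16 + 1 in binary powers of 2.
So 8^17 ≡ 56 · 8 ≡ 37 (mod 137).
Squaring chain: 37 → 136 → 1; reaches −1, so base 8 does not prove 137 composite.

37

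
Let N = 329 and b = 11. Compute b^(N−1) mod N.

11^1 ≡ 11 (mod 329)
11^2 ≡ 11^2 = 121 ≡ 121 (mod 329)
11^4 ≡ 121^2 = 14641 ≡ 165 (mod 329)
11^8 ≡ 165^2 = 27225 ≡ 247 (mod 329)
11^16 ≡ 247^2 = 61009 ≡ 144 (mod 329)
11^32 ≡ 144^2 = 20736 ≡ 9 (mod 329)
11^64 ≡ 9^2 = 81 ≡ 81 (mod 329)
11^128 ≡ 81^2 = 6561 ≡ 310 (mod 329)
11^256 ≡ 310^2 = 96100 ≡ 32 (mod 329)
328 = 256 + 64 + 8 in binary powers of 2.
So 11^328 ≡ 32 · 81 · 247 ≡ 319 (mod 329).
Since 319 ≠ 1, base 11 is a Fermat witness: 329 is composite.

319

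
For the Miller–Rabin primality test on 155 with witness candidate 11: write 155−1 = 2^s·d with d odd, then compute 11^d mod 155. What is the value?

155 − 1 = 154 = 2^1 · 77, so d = 77.
11^1 ≡ 11 (mod 155)
11^2 ≡ 11^2 = 121 ≡ 121 (mod 155)
11^4 ≡ 121^2 = 14641 ≡ 71 (mod 155)
11^8 ≡ 71^2 = 5041 ≡ 81 (mod 155)
11^16 ≡ 81^2 = 6561 ≡ 51 (mod 155)
11^32 ≡ 51^2 = 2601 ≡ 121 (mod 155)
11^64 ≡ 121^2 = 14641 ≡ 71 (mod 155)
77 = 64 + 8 + 4 + 1 in binary powers of 2.
So 11^77 ≡ 71 · 81 · 71 · 11 ≡ 96 (mod 155).
Squaring chain: 96; never reaches −1, so base 11 is a Miller–Rabin witness that 155 is composite.

96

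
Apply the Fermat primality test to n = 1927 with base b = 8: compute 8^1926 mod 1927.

8^1 ≡ 8 (mod 1927)
8^2 ≡ 8^2 = 64 ≡ 64 (mod 1927)
8^4 ≡ 64^2 = 4096 ≡ 242 (mod 1927)
8^8 ≡ 242^2 = 58564 ≡ 754 (mod 1927)
8^16 ≡ 754^2 = 568516 ≡ 51 (mod 1927)
8^32 ≡ 51^2 = 2601 ≡ 674 (mod 1927)
8^64 ≡ 674^2 = 454276 ≡ 1431 (mod 1927)
8^128 ≡ 1431^2 = 2047761 ≡ 1287 (mod 1927)
8^256 ≡ 1287^2 = 1656369 ≡ 1076 (mod 1927)
8^512 ≡ 1076^2 = 1157776 ≡ 1576 (mod 1927)
8^1024 ≡ 1576^2 = 2483776 ≡ 1800 (mod 1927)
1926 = 1024 + 512 + 256 + 128 + 4 + 2 in binary powers of 2.
So 8^1926 ≡ 1800 · 1576 · 1076 · 1287 · 242 · 64 ≡ 1630 (mod 1927).
Since 1630 ≠ 1, base 8 is a Fermat witness: 1927 is composite.

1630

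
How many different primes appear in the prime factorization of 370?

3

370 = 2 · 185
185 = 5 · 37
370 = 2 · 5 · 37, which has 3 distinct prime factors.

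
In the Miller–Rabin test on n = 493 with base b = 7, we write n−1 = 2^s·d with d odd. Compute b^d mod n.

493 − 1 = 492 = 2^2 · 123, so d = 123.
7^1 ≡ 7 (mod 493)
7^2 ≡ 7^2 = 49 ≡ 49 (mod 493)
7^4 ≡ 49^2 = 2401 ≡ 429 (mod 493)
7^8 ≡ 429^2 = 184041 ≡ 152 (mod 493)
7^16 ≡ 152^2 = 23104 ≡ 426 (mod 493)
7^32 ≡ 426^2 = 181476 ≡ 52 (mod 493)
7^64 ≡ 52^2 = 2704 ≡ 239 (mod 493)
123 = 64 + 32 + 16 + 8 + 2 + 1 in binary powers of 2.
So 7^123 ≡ 239 · 52 · 426 · 152 · 49 · 7 ≡ 371 (mod 493).
Squaring chain: 371 → 94; never reaches −1, so base 7 is a Miller–Rabin witness that 493 is composite.

371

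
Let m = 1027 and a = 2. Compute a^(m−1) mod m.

2^1 ≡ 2 (mod 1027)
2^2 ≡ 2^2 = 4 ≡ 4 (mod 1027)
2^4 ≡ 4^2 = 16 ≡ 16 (mod 1027)
2^8 ≡ 16^2 = 256 ≡ 256 (mod 1027)
2^16 ≡ 256^2 = 65536 ≡ 835 (mod 1027)
2^32 ≡ 835^2 = 697225 ≡ 919 (mod 1027)
2^64 ≡ 919^2 = 844561 ≡ 367 (mod 1027)
2^128 ≡ 367^2 = 134689 ≡ 152 (mod 1027)
2^256 ≡ 152^2 = 23104 ≡ 510 (mod 1027)
2^512 ≡ 510^2 = 260100 ≡ 269 (mod 1027)
2^1024 ≡ 269^2 = 72361 ≡ 471 (mod 1027)
1026 = 1024 + 2 in binary powers of 2.
So 2^1026 ≡ 471 · 4 ≡ 857 (mod 1027).
Since 857 ≠ 1, base 2 is a Fermat witness: 1027 is composite.

857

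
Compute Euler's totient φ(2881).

2772

Factor: 2881 = 43 · 67.
φ(2881) = (43−1) · (67−1) = 42 · 66 = 2772.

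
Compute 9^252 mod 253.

202

9^1 ≡ 9 (mod 253)
9^2 ≡ 9^2 = 81 ≡ 81 (mod 253)
9^4 ≡ 81^2 = 6561 ≡ 236 (mod 253)
9^8 ≡ 236^2 = 55696 ≡ 36 (mod 253)
9^16 ≡ 36^2 = 1296 ≡ 31 (mod 253)
9^32 ≡ 31^2 = 961 ≡ 202 (mod 253)
9^64 ≡ 202^2 = 40804 ≡ 71 (mod 253)
9^128 ≡ 71^2 = 5041 ≡ 234 (mod 253)
252 = 128 + 64 + 32 + 16 + 8 + 4 in binary powers of 2.
So 9^252 ≡ 234 · 71 · 202 · 31 · 36 · 236 ≡ 202 (mod 253).
Since 202 ≠ 1, base 9 is a Fermat witness: 253 is composite.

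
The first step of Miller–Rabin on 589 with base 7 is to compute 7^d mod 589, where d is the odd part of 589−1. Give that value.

419

589 − 1 = 588 = 2^2 · 147, so d = 147.
7^1 ≡ 7 (mod 589)
7^2 ≡ 7^2 = 49 ≡ 49 (mod 589)
7^4 ≡ 49^2 = 2401 ≡ 45 (mod 589)
7^8 ≡ 45^2 = 2025 ≡ 258 (mod 589)
7^16 ≡ 258^2 = 66564 ≡ 7 (mod 589)
7^32 ≡ 7^2 = 49 ≡ 49 (mod 589)
7^64 ≡ 49^2 = 2401 ≡ 45 (mod 589)
7^128 ≡ 45^2 = 2025 ≡ 258 (mod 589)
147 = 128 + 16 + 2 + 1 in binary powers of 2.
So 7^147 ≡ 258 · 7 · 49 · 7 ≡ 419 (mod 589).
Squaring chain: 419 → 39; never reaches −1, so base 7 is a Miller–Rabin witness that 589 is composite.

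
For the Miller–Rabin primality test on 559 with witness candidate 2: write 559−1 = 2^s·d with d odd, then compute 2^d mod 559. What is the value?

559 − 1 = 558 = 2^1 · 279, so d = 279.
2^1 ≡ 2 (mod 559)
2^2 ≡ 2^2 = 4 ≡ 4 (mod 559)
2^4 ≡ 4^2 = 16 ≡ 16 (mod 559)
2^8 ≡ 16^2 = 256 ≡ 256 (mod 559)
2^16 ≡ 256^2 = 65536 ≡ 133 (mod 559)
2^32 ≡ 133^2 = 17689 ≡ 360 (mod 559)
2^64 ≡ 360^2 = 129600 ≡ 471 (mod 559)
2^128 ≡ 471^2 = 221841 ≡ 477 (mod 559)
2^256 ≡ 477^2 = 227529 ≡ 16 (mod 559)
279 = 256 + 16 + 4 + 2 + 1 in binary powers of 2.
So 2^279 ≡ 16 · 133 · 16 · 4 · 2 ≡ 151 (mod 559).
Squaring chain: 151; never reaches −1, so base 2 is a Miller–Rabin witness that 559 is composite.

151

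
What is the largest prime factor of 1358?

97

1358 = 2 · 679
679 = 7 · 97
97 is prime.
So 1358 = 2 · 7 · 97; the largest prime factor is 97.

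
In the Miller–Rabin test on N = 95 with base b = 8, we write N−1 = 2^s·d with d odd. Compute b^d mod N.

95 − 1 = 94 = 2^1 · 47, so d = 47.
8^1 ≡ 8 (mod 95)
8^2 ≡ 8^2 = 64 ≡ 64 (mod 95)
8^4 ≡ 64^2 = 4096 ≡ 11 (mod 95)
8^8 ≡ 11^2 = 121 ≡ 26 (mod 95)
8^16 ≡ 26^2 = 676 ≡ 11 (mod 95)
8^32 ≡ 11^2 = 121 ≡ 26 (mod 95)
47 = 32 + 8 + 4 + 2 + 1 in binary powers of 2.
So 8^47 ≡ 26 · 26 · 11 · 64 · 8 ≡ 12 (mod 95).
Squaring chain: 12; never reaches −1, so base 8 is a Miller–Rabin witness that 95 is composite.

12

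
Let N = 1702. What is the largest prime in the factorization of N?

37

1702 = 2 · 851
851 = 23 · 37
37 is prime.
So 1702 = 2 · 23 · 37; the largest prime factor is 37.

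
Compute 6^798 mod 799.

247

6^1 ≡ 6 (mod 799)
6^2 ≡ 6^2 = 36 ≡ 36 (mod 799)
6^4 ≡ 36^2 = 1296 ≡ 497 (mod 799)
6^8 ≡ 497^2 = 247009 ≡ 118 (mod 799)
6^16 ≡ 118^2 = 13924 ≡ 341 (mod 799)
6^32 ≡ 341^2 = 116281 ≡ 426 (mod 799)
6^64 ≡ 426^2 = 181476 ≡ 103 (mod 799)
6^128 ≡ 103^2 = 10609 ≡ 222 (mod 799)
6^256 ≡ 222^2 = 49284 ≡ 545 (mod 799)
6^512 ≡ 545^2 = 297025 ≡ 596 (mod 799)
798 = 512 + 256 + 16 + 8 + 4 + 2 in binary powers of 2.
So 6^798 ≡ 596 · 545 · 341 · 118 · 497 · 36 ≡ 247 (mod 799).
Since 247 ≠ 1, base 6 is a Fermat witness: 799 is composite.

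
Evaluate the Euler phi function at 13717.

11760

Factor: 13717 = 11 · 29 · 43.
φ(13717) = (11−1) · (29−1) · (43−1) = 10 · 28 · 42 = 11760.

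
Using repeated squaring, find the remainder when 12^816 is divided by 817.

704

12^1 ≡ 12 (mod 817)
12^2 ≡ 12^2 = 144 ≡ 144 (mod 817)
12^4 ≡ 144^2 = 20736 ≡ 311 (mod 817)
12^8 ≡ 311^2 = 96721 ≡ 315 (mod 817)
12^16 ≡ 315^2 = 99225 ≡ 368 (mod 817)
12^32 ≡ 368^2 = 135424 ≡ 619 (mod 817)
12^64 ≡ 619^2 = 383161 ≡ 805 (mod 817)
12^128 ≡ 805^2 = 648025 ≡ 144 (mod 817)
12^256 ≡ 144^2 = 20736 ≡ 311 (mod 817)
12^512 ≡ 311^2 = 96721 ≡ 315 (mod 817)
816 = 512 + 256 + 32 + 16 in binary powers of 2.
So 12^816 ≡ 315 · 311 · 619 · 368 ≡ 704 (mod 817).
Since 704 ≠ 1, base 12 is a Fermat witness: 817 is composite.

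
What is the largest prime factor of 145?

145 = 5 · 29
29 is prime.
So 145 = 5 · 29; the largest prime factor is 29.

29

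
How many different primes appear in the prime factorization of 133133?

133133 = 7^2 · 2717
2717 = 11 · 247
247 = 13 · 19
133133 = 7^2 · 11 · 13 · 19, which has 4 distinct prime factors.

4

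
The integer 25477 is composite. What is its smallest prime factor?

25477 is odd.
Digit sum 25, not divisible by 3.
Ends in 7: not divisible by 5.
7: 25477 = 7·3639 + 4
11: 25477 = 11·2316 + 1
13: 25477 = 13·1959 + 10
17: 25477 = 17·1498 + 11
19: 25477 = 19·1340 + 17
23: 25477 = 23·1107 + 16
29: 25477 = 29·878 + 15
31: 25477 = 31·821 + 26
37: 25477 = 37·688 + 21
41: 25477 = 41·621 + 16
43: 25477 = 43·592 + 21
47: 25477 = 47·542 + 3
53: 25477 = 53·480 + 37
59: 25477 = 59·431 + 48
61: 25477 = 61·417 + 40
67: 25477 = 67·380 + 17
71: 25477 = 71·358 + 59
73: 25477 = 73·349

73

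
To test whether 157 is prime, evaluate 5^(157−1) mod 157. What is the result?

5^1 ≡ 5 (mod 157)
5^2 ≡ 5^2 = 25 ≡ 25 (mod 157)
5^4 ≡ 25^2 = 625 ≡ 154 (mod 157)
5^8 ≡ 154^2 = 23716 ≡ 9 (mod 157)
5^16 ≡ 9^2 = 81 ≡ 81 (mod 157)
5^32 ≡ 81^2 = 6561 ≡ 124 (mod 157)
5^64 ≡ 124^2 = 15376 ≡ 147 (mod 157)
5^128 ≡ 147^2 = 21609 ≡ 100 (mod 157)
156 = 128 + 16 + 8 + 4 in binary powers of 2.
So 5^156 ≡ 100 · 81 · 9 · 154 ≡ 1 (mod 157).
Since the result is 1, base 5 gives no evidence that 157 is composite.

1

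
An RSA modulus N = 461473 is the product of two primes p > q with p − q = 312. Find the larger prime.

853

Since p = q + 312, we have 461473 = q(q + 312), so q² + 312q − 461473 = 0.
Discriminant: 312² + 4·461473 = 97344 + 1845892 = 1943236; √1943236 = 1394.
q = (−312 + 1394)/2 = 541, and p = q + 312 = 853.
Check: 541 · 853 = 461473.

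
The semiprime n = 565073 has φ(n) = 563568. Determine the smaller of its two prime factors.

φ(n) = (p−1)(q−1) = n − (p+q) + 1, so p + q = 565073 − 563568 + 1 = 1506.
p and q are the roots of t² − 1506t + 565073 = 0.
Discriminant: 1506² − 4·565073 = 2268036 − 2260292 = 7744; √7744 = 88.
q = (1506 − 88)/2 = 709, p = (1506 + 88)/2 = 797.
Check: 709 · 797 = 565073.

709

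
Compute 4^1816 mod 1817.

901

4^1 ≡ 4 (mod 1817)
4^2 ≡ 4^2 = 16 ≡ 16 (mod 1817)
4^4 ≡ 16^2 = 256 ≡ 256 (mod 1817)
4^8 ≡ 256^2 = 65536 ≡ 124 (mod 1817)
4^16 ≡ 124^2 = 15376 ≡ 840 (mod 1817)
4^32 ≡ 840^2 = 705600 ≡ 604 (mod 1817)
4^64 ≡ 604^2 = 364816 ≡ 1416 (mod 1817)
4^128 ≡ 1416^2 = 2005056 ≡ 905 (mod 1817)
4^256 ≡ 905^2 = 819025 ≡ 1375 (mod 1817)
4^512 ≡ 1375^2 = 1890625 ≡ 945 (mod 1817)
4^1024 ≡ 945^2 = 893025 ≡ 878 (mod 1817)
1816 = 1024 + 512 + 256 + 16 + 8 in binary powers of 2.
So 4^1816 ≡ 878 · 945 · 1375 · 840 · 124 ≡ 901 (mod 1817).
Since 901 ≠ 1, base 4 is a Fermat witness: 1817 is composite.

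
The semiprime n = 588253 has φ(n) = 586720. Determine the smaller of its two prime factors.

φ(n) = (p−1)(q−1) = n − (p+q) + 1, so p + q = 588253 − 586720 + 1 = 1534.
p and q are the roots of t² − 1534t + 588253 = 0.
Discriminant: 1534² − 4·588253 = 2353156 − 2353012 = 144; √144 = 12.
q = (1534 − 12)/2 = 761, p = (1534 + 12)/2 = 773.
Check: 761 · 773 = 588253.

761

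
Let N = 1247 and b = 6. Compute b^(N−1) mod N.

6^1 ≡ 6 (mod 1247)
6^2 ≡ 6^2 = 36 ≡ 36 (mod 1247)
6^4 ≡ 36^2 = 1296 ≡ 49 (mod 1247)
6^8 ≡ 49^2 = 2401 ≡ 1154 (mod 1247)
6^16 ≡ 1154^2 = 1331716 ≡ 1167 (mod 1247)
6^32 ≡ 1167^2 = 1361889 ≡ 165 (mod 1247)
6^64 ≡ 165^2 = 27225 ≡ 1038 (mod 1247)
6^128 ≡ 1038^2 = 1077444 ≡ 36 (mod 1247)
6^256 ≡ 36^2 = 1296 ≡ 49 (mod 1247)
6^512 ≡ 49^2 = 2401 ≡ 1154 (mod 1247)
6^1024 ≡ 1154^2 = 1331716 ≡ 1167 (mod 1247)
1246 = 1024 + 128 + 64 + 16 + 8 + 4 + 2 in binary powers of 2.
So 6^1246 ≡ 1167 · 36 · 1038 · 1167 · 1154 · 49 · 36 ≡ 436 (mod 1247).
Since 436 ≠ 1, base 6 is a Fermat witness: 1247 is composite.

436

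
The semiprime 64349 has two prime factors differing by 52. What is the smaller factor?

Since p = q + 52, we have 64349 = q(q + 52), so q² + 52q − 64349 = 0.
Discriminant: 52² + 4·64349 = 2704 + 257396 = 260100; √260100 = 510.
q = (−52 + 510)/2 = 229, and p = q + 52 = 281.
Check: 229 · 281 = 64349.

229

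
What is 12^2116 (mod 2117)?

1857

12^1 ≡ 12 (mod 2117)
12^2 ≡ 12^2 = 144 ≡ 144 (mod 2117)
12^4 ≡ 144^2 = 20736 ≡ 1683 (mod 2117)
12^8 ≡ 1683^2 = 2832489 ≡ 2060 (mod 2117)
12^16 ≡ 2060^2 = 4243600 ≡ 1132 (mod 2117)
12^32 ≡ 1132^2 = 1281424 ≡ 639 (mod 2117)
12^64 ≡ 639^2 = 408321 ≡ 1857 (mod 2117)
12^128 ≡ 1857^2 = 3448449 ≡ 1973 (mod 2117)
12^256 ≡ 1973^2 = 3892729 ≡ 1683 (mod 2117)
12^512 ≡ 1683^2 = 2832489 ≡ 2060 (mod 2117)
12^1024 ≡ 2060^2 = 4243600 ≡ 1132 (mod 2117)
12^2048 ≡ 1132^2 = 1281424 ≡ 639 (mod 2117)
2116 = 2048 + 64 + 4 in binary powers of 2.
So 12^2116 ≡ 639 · 1857 · 1683 ≡ 1857 (mod 2117).
Since 1857 ≠ 1, base 12 is a Fermat witness: 2117 is composite.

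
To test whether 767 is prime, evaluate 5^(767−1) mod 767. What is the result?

5^1 ≡ 5 (mod 767)
5^2 ≡ 5^2 = 25 ≡ 25 (mod 767)
5^4 ≡ 25^2 = 625 ≡ 625 (mod 767)
5^8 ≡ 625^2 = 390625 ≡ 222 (mod 767)
5^16 ≡ 222^2 = 49284 ≡ 196 (mod 767)
5^32 ≡ 196^2 = 38416 ≡ 66 (mod 767)
5^64 ≡ 66^2 = 4356 ≡ 521 (mod 767)
5^128 ≡ 521^2 = 271441 ≡ 690 (mod 767)
5^256 ≡ 690^2 = 476100 ≡ 560 (mod 767)
5^512 ≡ 560^2 = 313600 ≡ 664 (mod 767)
766 = 512 + 128 + 64 + 32 + 16 + 8 + 4 + 2 in binary powers of 2.
So 5^766 ≡ 664 · 690 · 521 · 66 · 196 · 222 · 625 · 25 ≡ 454 (mod 767).
Since 454 ≠ 1, base 5 is a Fermat witness: 767 is composite.

454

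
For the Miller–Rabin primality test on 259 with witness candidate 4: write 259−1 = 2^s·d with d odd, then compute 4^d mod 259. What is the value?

259 − 1 = 258 = 2^1 · 129, so d = 129.
4^1 ≡ 4 (mod 259)
4^2 ≡ 4^2 = 16 ≡ 16 (mod 259)
4^4 ≡ 16^2 = 256 ≡ 256 (mod 259)
4^8 ≡ 256^2 = 65536 ≡ 9 (mod 259)
4^16 ≡ 9^2 = 81 ≡ 81 (mod 259)
4^32 ≡ 81^2 = 6561 ≡ 86 (mod 259)
4^64 ≡ 86^2 = 7396 ≡ 144 (mod 259)
4^128 ≡ 144^2 = 20736 ≡ 16 (mod 259)
129 = 128 + 1 in binary powers of 2.
So 4^129 ≡ 16 · 4 ≡ 64 (mod 259).
Squaring chain: 64; never reaches −1, so base 4 is a Miller–Rabin witness that 259 is composite.

64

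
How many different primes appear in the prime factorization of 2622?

2622 = 2 · 1311
1311 = 3 · 437
437 = 19 · 23
2622 = 2 · 3 · 19 · 23, which has 4 distinct prime factors.

4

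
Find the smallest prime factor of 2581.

2581 is odd.
Digit sum 16, not divisible by 3.
Ends in 1: not divisible by 5.
7: 2581 = 7·368 + 5
11: 2581 = 11·234 + 7
13: 2581 = 13·198 + 7
17: 2581 = 17·151 + 14
19: 2581 = 19·135 + 16
23: 2581 = 23·112 + 5
29: 2581 = 29·89

29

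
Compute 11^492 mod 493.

11^1 ≡ 11 (mod 493)
11^2 ≡ 11^2 = 121 ≡ 121 (mod 493)
11^4 ≡ 121^2 = 14641 ≡ 344 (mod 493)
11^8 ≡ 344^2 = 118336 ≡ 16 (mod 493)
11^16 ≡ 16^2 = 256 ≡ 256 (mod 493)
11^32 ≡ 256^2 = 65536 ≡ 460 (mod 493)
11^64 ≡ 460^2 = 211600 ≡ 103 (mod 493)
11^128 ≡ 103^2 = 10609 ≡ 256 (mod 493)
11^256 ≡ 256^2 = 65536 ≡ 460 (mod 493)
492 = 256 + 128 + 64 + 32 + 8 + 4 in binary powers of 2.
So 11^492 ≡ 460 · 256 · 103 · 460 · 16 · 344 ≡ 285 (mod 493).
Since 285 ≠ 1, base 11 is a Fermat witness: 493 is composite.

285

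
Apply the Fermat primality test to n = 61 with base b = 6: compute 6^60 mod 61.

6^1 ≡ 6 (mod 61)
6^2 ≡ 6^2 = 36 ≡ 36 (mod 61)
6^4 ≡ 36^2 = 1296 ≡ 15 (mod 61)
6^8 ≡ 15^2 = 225 ≡ 42 (mod 61)
6^16 ≡ 42^2 = 1764 ≡ 56 (mod 61)
6^32 ≡ 56^2 = 3136 ≡ 25 (mod 61)
60 = 32 + 16 + 8 + 4 in binary powers of 2.
So 6^60 ≡ 25 · 56 · 42 · 15 ≡ 1 (mod 61).
Since the result is 1, base 6 gives no evidence that 61 is composite.

1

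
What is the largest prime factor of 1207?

71

1207 = 17 · 71
71 is prime.
So 1207 = 17 · 71; the largest prime factor is 71.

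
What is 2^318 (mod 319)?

2^1 ≡ 2 (mod 319)
2^2 ≡ 2^2 = 4 ≡ 4 (mod 319)
2^4 ≡ 4^2 = 16 ≡ 16 (mod 319)
2^8 ≡ 16^2 = 256 ≡ 256 (mod 319)
2^16 ≡ 256^2 = 65536 ≡ 141 (mod 319)
2^32 ≡ 141^2 = 19881 ≡ 103 (mod 319)
2^64 ≡ 103^2 = 10609 ≡ 82 (mod 319)
2^128 ≡ 82^2 = 6724 ≡ 25 (mod 319)
2^256 ≡ 25^2 = 625 ≡ 306 (mod 319)
318 = 256 + 32 + 16 + 8 + 4 + 2 in binary powers of 2.
So 2^318 ≡ 306 · 103 · 141 · 256 · 16 · 4 ≡ 212 (mod 319).
Since 212 ≠ 1, base 2 is a Fermat witness: 319 is composite.

212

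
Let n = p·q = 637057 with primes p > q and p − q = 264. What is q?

677

Since p = q + 264, we have 637057 = q(q + 264), so q² + 264q − 637057 = 0.
Discriminant: 264² + 4·637057 = 69696 + 2548228 = 2617924; √2617924 = 1618.
q = (−264 + 1618)/2 = 677, and p = q + 264 = 941.
Check: 677 · 941 = 637057.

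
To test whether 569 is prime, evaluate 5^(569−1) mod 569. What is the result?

1

5^1 ≡ 5 (mod 569)
5^2 ≡ 5^2 = 25 ≡ 25 (mod 569)
5^4 ≡ 25^2 = 625 ≡ 56 (mod 569)
5^8 ≡ 56^2 = 3136 ≡ 291 (mod 569)
5^16 ≡ 291^2 = 84681 ≡ 469 (mod 569)
5^32 ≡ 469^2 = 219961 ≡ 327 (mod 569)
5^64 ≡ 327^2 = 106929 ≡ 526 (mod 569)
5^128 ≡ 526^2 = 276676 ≡ 142 (mod 569)
5^256 ≡ 142^2 = 20164 ≡ 249 (mod 569)
5^512 ≡ 249^2 = 62001 ≡ 549 (mod 569)
568 = 512 + 32 + 16 + 8 in binary powers of 2.
So 5^568 ≡ 549 · 327 · 469 · 291 ≡ 1 (mod 569).
Since the result is 1, base 5 gives no evidence that 569 is composite.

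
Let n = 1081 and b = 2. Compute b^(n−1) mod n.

2^1 ≡ 2 (mod 1081)
2^2 ≡ 2^2 = 4 ≡ 4 (mod 1081)
2^4 ≡ 4^2 = 16 ≡ 16 (mod 1081)
2^8 ≡ 16^2 = 256 ≡ 256 (mod 1081)
2^16 ≡ 256^2 = 65536 ≡ 676 (mod 1081)
2^32 ≡ 676^2 = 456976 ≡ 794 (mod 1081)
2^64 ≡ 794^2 = 630436 ≡ 213 (mod 1081)
2^128 ≡ 213^2 = 45369 ≡ 1048 (mod 1081)
2^256 ≡ 1048^2 = 1098304 ≡ 8 (mod 1081)
2^512 ≡ 8^2 = 64 ≡ 64 (mod 1081)
2^1024 ≡ 64^2 = 4096 ≡ 853 (mod 1081)
1080 = 1024 + 32 + 16 + 8 in binary powers of 2.
So 2^1080 ≡ 853 · 794 · 676 · 256 ≡ 165 (mod 1081).
Since 165 ≠ 1, base 2 is a Fermat witness: 1081 is composite.

165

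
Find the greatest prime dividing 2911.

2911 = 41 · 71
71 is prime.
So 2911 = 41 · 71; the largest prime factor is 71.

71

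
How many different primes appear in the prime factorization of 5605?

3

5605 = 5 · 1121
1121 = 19 · 59
5605 = 5 · 19 · 59, which has 3 distinct prime factors.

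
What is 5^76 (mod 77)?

5^1 ≡ 5 (mod 77)
5^2 ≡ 5^2 = 25 ≡ 25 (mod 77)
5^4 ≡ 25^2 = 625 ≡ 9 (mod 77)
5^8 ≡ 9^2 = 81 ≡ 4 (mod 77)
5^16 ≡ 4^2 = 16 ≡ 16 (mod 77)
5^32 ≡ 16^2 = 256 ≡ 25 (mod 77)
5^64 ≡ 25^2 = 625 ≡ 9 (mod 77)
76 = 64 + 8 + 4 in binary powers of 2.
So 5^76 ≡ 9 · 4 · 9 ≡ 16 (mod 77).
Since 16 ≠ 1, base 5 is a Fermat witness: 77 is composite.

16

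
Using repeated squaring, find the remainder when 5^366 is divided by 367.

1

5^1 ≡ 5 (mod 367)
5^2 ≡ 5^2 = 25 ≡ 25 (mod 367)
5^4 ≡ 25^2 = 625 ≡ 258 (mod 367)
5^8 ≡ 258^2 = 66564 ≡ 137 (mod 367)
5^16 ≡ 137^2 = 18769 ≡ 52 (mod 367)
5^32 ≡ 52^2 = 2704 ≡ 135 (mod 367)
5^64 ≡ 135^2 = 18225 ≡ 242 (mod 367)
5^128 ≡ 242^2 = 58564 ≡ 211 (mod 367)
5^256 ≡ 211^2 = 44521 ≡ 114 (mod 367)
366 = 256 + 64 + 32 + 8 + 4 + 2 in binary powers of 2.
So 5^366 ≡ 114 · 242 · 135 · 137 · 258 · 25 ≡ 1 (mod 367).
Since the result is 1, base 5 gives no evidence that 367 is composite.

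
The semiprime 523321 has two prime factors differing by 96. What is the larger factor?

773

Since p = q + 96, we have 523321 = q(q + 96), so q² + 96q − 523321 = 0.
Discriminant: 96² + 4·523321 = 9216 + 2093284 = 2102500; √2102500 = 1450.
q = (−96 + 1450)/2 = 677, and p = q + 96 = 773.
Check: 677 · 773 = 523321.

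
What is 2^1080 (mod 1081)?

2^1 ≡ 2 (mod 1081)
2^2 ≡ 2^2 = 4 ≡ 4 (mod 1081)
2^4 ≡ 4^2 = 16 ≡ 16 (mod 1081)
2^8 ≡ 16^2 = 256 ≡ 256 (mod 1081)
2^16 ≡ 256^2 = 65536 ≡ 676 (mod 1081)
2^32 ≡ 676^2 = 456976 ≡ 794 (mod 1081)
2^64 ≡ 794^2 = 630436 ≡ 213 (mod 1081)
2^128 ≡ 213^2 = 45369 ≡ 1048 (mod 1081)
2^256 ≡ 1048^2 = 1098304 ≡ 8 (mod 1081)
2^512 ≡ 8^2 = 64 ≡ 64 (mod 1081)
2^1024 ≡ 64^2 = 4096 ≡ 853 (mod 1081)
1080 = 1024 + 32 + 16 + 8 in binary powers of 2.
So 2^1080 ≡ 853 · 794 · 676 · 256 ≡ 165 (mod 1081).
Since 165 ≠ 1, base 2 is a Fermat witness: 1081 is composite.

165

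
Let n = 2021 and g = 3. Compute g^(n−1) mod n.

253

3^1 ≡ 3 (mod 2021)
3^2 ≡ 3^2 = 9 ≡ 9 (mod 2021)
3^4 ≡ 9^2 = 81 ≡ 81 (mod 2021)
3^8 ≡ 81^2 = 6561 ≡ 498 (mod 2021)
3^16 ≡ 498^2 = 248004 ≡ 1442 (mod 2021)
3^32 ≡ 1442^2 = 2079364 ≡ 1776 (mod 2021)
3^64 ≡ 1776^2 = 3154176 ≡ 1416 (mod 2021)
3^128 ≡ 1416^2 = 2005056 ≡ 224 (mod 2021)
3^256 ≡ 224^2 = 50176 ≡ 1672 (mod 2021)
3^512 ≡ 1672^2 = 2795584 ≡ 541 (mod 2021)
3^1024 ≡ 541^2 = 292681 ≡ 1657 (mod 2021)
2020 = 1024 + 512 + 256 + 128 + 64 + 32 + 4 in binary powers of 2.
So 3^2020 ≡ 1657 · 541 · 1672 · 224 · 1416 · 1776 · 81 ≡ 253 (mod 2021).
Since 253 ≠ 1, base 3 is a Fermat witness: 2021 is composite.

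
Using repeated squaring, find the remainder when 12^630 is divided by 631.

1

12^1 ≡ 12 (mod 631)
12^2 ≡ 12^2 = 144 ≡ 144 (mod 631)
12^4 ≡ 144^2 = 20736 ≡ 544 (mod 631)
12^8 ≡ 544^2 = 295936 ≡ 628 (mod 631)
12^16 ≡ 628^2 = 394384 ≡ 9 (mod 631)
12^32 ≡ 9^2 = 81 ≡ 81 (mod 631)
12^64 ≡ 81^2 = 6561 ≡ 251 (mod 631)
12^128 ≡ 251^2 = 63001 ≡ 532 (mod 631)
12^256 ≡ 532^2 = 283024 ≡ 336 (mod 631)
12^512 ≡ 336^2 = 112896 ≡ 578 (mod 631)
630 = 512 + 64 + 32 + 16 + 4 + 2 in binary powers of 2.
So 12^630 ≡ 578 · 251 · 81 · 9 · 544 · 144 ≡ 1 (mod 631).
Since the result is 1, base 12 gives no evidence that 631 is composite.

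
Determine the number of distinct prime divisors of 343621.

343621 = 17^2 · 1189
1189 = 29 · 41
343621 = 17^2 · 29 · 41, which has 3 distinct prime factors.

3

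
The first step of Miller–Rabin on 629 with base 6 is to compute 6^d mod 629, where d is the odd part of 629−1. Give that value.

265

629 − 1 = 628 = 2^2 · 157, so d = 157.
6^1 ≡ 6 (mod 629)
6^2 ≡ 6^2 = 36 ≡ 36 (mod 629)
6^4 ≡ 36^2 = 1296 ≡ 38 (mod 629)
6^8 ≡ 38^2 = 1444 ≡ 186 (mod 629)
6^16 ≡ 186^2 = 34596 ≡ 1 (mod 629)
6^32 ≡ 1^2 = 1 ≡ 1 (mod 629)
6^64 ≡ 1^2 = 1 ≡ 1 (mod 629)
6^128 ≡ 1^2 = 1 ≡ 1 (mod 629)
157 = 128 + 16 + 8 + 4 + 1 in binary powers of 2.
So 6^157 ≡ 1 · 1 · 186 · 38 · 6 ≡ 265 (mod 629).
Squaring chain: 265 → 406; never reaches −1, so base 6 is a Miller–Rabin witness that 629 is composite.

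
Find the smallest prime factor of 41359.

59

41359 is odd.
Digit sum 22, not divisible by 3.
Ends in 9: not divisible by 5.
7: 41359 = 7·5908 + 3
11: 41359 = 11·3759 + 10
13: 41359 = 13·3181 + 6
17: 41359 = 17·2432 + 15
19: 41359 = 19·2176 + 15
23: 41359 = 23·1798 + 5
29: 41359 = 29·1426 + 5
31: 41359 = 31·1334 + 5
37: 41359 = 37·1117 + 30
41: 41359 = 41·1008 + 31
43: 41359 = 43·961 + 36
47: 41359 = 47·879 + 46
53: 41359 = 53·780 + 19
59: 41359 = 59·701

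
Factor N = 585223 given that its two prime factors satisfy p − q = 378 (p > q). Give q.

Since p = q + 378, we have 585223 = q(q + 378), so q² + 378q − 585223 = 0.
Discriminant: 378² + 4·585223 = 142884 + 2340892 = 2483776; √2483776 = 1576.
q = (−378 + 1576)/2 = 599, and p = q + 378 = 977.
Check: 599 · 977 = 585223.

599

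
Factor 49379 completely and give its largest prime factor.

49379 = 11 · 4489
4489 = 67 · 67
67 = 67 · 1
So 49379 = 11 · 67^2; the largest prime factor is 67.

67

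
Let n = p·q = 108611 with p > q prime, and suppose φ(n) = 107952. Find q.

φ(n) = (p−1)(q−1) = n − (p+q) + 1, so p + q = 108611 − 107952 + 1 = 660.
p and q are the roots of t² − 660t + 108611 = 0.
Discriminant: 660² − 4·108611 = 435600 − 434444 = 1156; √1156 = 34.
q = (660 − 34)/2 = 313, p = (660 + 34)/2 = 347.
Check: 313 · 347 = 108611.

313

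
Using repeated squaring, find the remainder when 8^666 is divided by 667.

473

8^1 ≡ 8 (mod 667)
8^2 ≡ 8^2 = 64 ≡ 64 (mod 667)
8^4 ≡ 64^2 = 4096 ≡ 94 (mod 667)
8^8 ≡ 94^2 = 8836 ≡ 165 (mod 667)
8^16 ≡ 165^2 = 27225 ≡ 545 (mod 667)
8^32 ≡ 545^2 = 297025 ≡ 210 (mod 667)
8^64 ≡ 210^2 = 44100 ≡ 78 (mod 667)
8^128 ≡ 78^2 = 6084 ≡ 81 (mod 667)
8^256 ≡ 81^2 = 6561 ≡ 558 (mod 667)
8^512 ≡ 558^2 = 311364 ≡ 542 (mod 667)
666 = 512 + 128 + 16 + 8 + 2 in binary powers of 2.
So 8^666 ≡ 542 · 81 · 545 · 165 · 64 ≡ 473 (mod 667).
Since 473 ≠ 1, base 8 is a Fermat witness: 667 is composite.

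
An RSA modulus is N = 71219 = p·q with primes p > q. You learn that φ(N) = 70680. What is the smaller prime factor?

229

φ(n) = (p−1)(q−1) = n − (p+q) + 1, so p + q = 71219 − 70680 + 1 = 540.
p and q are the roots of t² − 540t + 71219 = 0.
Discriminant: 540² − 4·71219 = 291600 − 284876 = 6724; √6724 = 82.
q = (540 − 82)/2 = 229, p = (540 + 82)/2 = 311.
Check: 229 · 311 = 71219.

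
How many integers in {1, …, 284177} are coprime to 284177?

Factor: 284177 = 31 · 89 · 103.
φ(284177) = (31−1) · (89−1) · (103−1) = 30 · 88 · 102 = 269280.

269280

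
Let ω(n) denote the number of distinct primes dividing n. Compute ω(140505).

5

140505 = 3 · 46835
46835 = 5 · 9367
9367 = 17 · 551
551 = 19 · 29
140505 = 3 · 5 · 17 · 19 · 29, which has 5 distinct prime factors.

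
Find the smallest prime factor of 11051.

43

11051 is odd.
Digit sum 8, not divisible by 3.
Ends in 1: not divisible by 5.
7: 11051 = 7·1578 + 5
11: 11051 = 11·1004 + 7
13: 11051 = 13·850 + 1
17: 11051 = 17·650 + 1
19: 11051 = 19·581 + 12
23: 11051 = 23·480 + 11
29: 11051 = 29·381 + 2
31: 11051 = 31·356 + 15
37: 11051 = 37·298 + 25
41: 11051 = 41·269 + 22
43: 11051 = 43·257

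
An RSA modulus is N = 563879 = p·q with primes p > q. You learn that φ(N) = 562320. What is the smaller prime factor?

569

φ(n) = (p−1)(q−1) = n − (p+q) + 1, so p + q = 563879 − 562320 + 1 = 1560.
p and q are the roots of t² − 1560t + 563879 = 0.
Discriminant: 1560² − 4·563879 = 2433600 − 2255516 = 178084; √178084 = 422.
q = (1560 − 422)/2 = 569, p = (1560 + 422)/2 = 991.
Check: 569 · 991 = 563879.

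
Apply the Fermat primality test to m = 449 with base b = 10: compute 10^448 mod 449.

1

10^1 ≡ 10 (mod 449)
10^2 ≡ 10^2 = 100 ≡ 100 (mod 449)
10^4 ≡ 100^2 = 10000 ≡ 122 (mod 449)
10^8 ≡ 122^2 = 14884 ≡ 67 (mod 449)
10^16 ≡ 67^2 = 4489 ≡ 448 (mod 449)
10^32 ≡ 448^2 = 200704 ≡ 1 (mod 449)
10^64 ≡ 1^2 = 1 ≡ 1 (mod 449)
10^128 ≡ 1^2 = 1 ≡ 1 (mod 449)
10^256 ≡ 1^2 = 1 ≡ 1 (mod 449)
448 = 256 + 128 + 64 in binary powers of 2.
So 10^448 ≡ 1 · 1 · 1 ≡ 1 (mod 449).
Since the result is 1, base 10 gives no evidence that 449 is composite.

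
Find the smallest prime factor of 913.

11

913 is odd.
Digit sum 13, not divisible by 3.
Ends in 3: not divisible by 5.
7: 913 = 7·130 + 3
11: 913 = 11·83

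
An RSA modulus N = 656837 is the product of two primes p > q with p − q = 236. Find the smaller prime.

Since p = q + 236, we have 656837 = q(q + 236), so q² + 236q − 656837 = 0.
Discriminant: 236² + 4·656837 = 55696 + 2627348 = 2683044; √2683044 = 1638.
q = (−236 + 1638)/2 = 701, and p = q + 236 = 937.
Check: 701 · 937 = 656837.

701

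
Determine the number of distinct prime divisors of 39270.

39270 = 2 · 19635
19635 = 3 · 6545
6545 = 5 · 1309
1309 = 7 · 187
187 = 11 · 17
39270 = 2 · 3 · 5 · 7 · 11 · 17, which has 6 distinct prime factors.

6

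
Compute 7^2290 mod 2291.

1747

7^1 ≡ 7 (mod 2291)
7^2 ≡ 7^2 = 49 ≡ 49 (mod 2291)
7^4 ≡ 49^2 = 2401 ≡ 110 (mod 2291)
7^8 ≡ 110^2 = 12100 ≡ 645 (mod 2291)
7^16 ≡ 645^2 = 416025 ≡ 1354 (mod 2291)
7^32 ≡ 1354^2 = 1833316 ≡ 516 (mod 2291)
7^64 ≡ 516^2 = 266256 ≡ 500 (mod 2291)
7^128 ≡ 500^2 = 250000 ≡ 281 (mod 2291)
7^256 ≡ 281^2 = 78961 ≡ 1067 (mod 2291)
7^512 ≡ 1067^2 = 1138489 ≡ 2153 (mod 2291)
7^1024 ≡ 2153^2 = 4635409 ≡ 716 (mod 2291)
7^2048 ≡ 716^2 = 512656 ≡ 1763 (mod 2291)
2290 = 2048 + 128 + 64 + 32 + 16 + 2 in binary powers of 2.
So 7^2290 ≡ 1763 · 281 · 500 · 516 · 1354 · 49 ≡ 1747 (mod 2291).
Since 1747 ≠ 1, base 7 is a Fermat witness: 2291 is composite.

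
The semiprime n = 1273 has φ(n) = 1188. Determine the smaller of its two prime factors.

19

φ(n) = (p−1)(q−1) = n − (p+q) + 1, so p + q = 1273 − 1188 + 1 = 86.
p and q are the roots of t² − 86t + 1273 = 0.
Discriminant: 86² − 4·1273 = 7396 − 5092 = 2304; √2304 = 48.
q = (86 − 48)/2 = 19, p = (86 + 48)/2 = 67.
Check: 19 · 67 = 1273.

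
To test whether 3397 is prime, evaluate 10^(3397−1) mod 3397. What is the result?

10^1 ≡ 10 (mod 3397)
10^2 ≡ 10^2 = 100 ≡ 100 (mod 3397)
10^4 ≡ 100^2 = 10000 ≡ 3206 (mod 3397)
10^8 ≡ 3206^2 = 10278436 ≡ 2511 (mod 3397)
10^16 ≡ 2511^2 = 6305121 ≡ 289 (mod 3397)
10^32 ≡ 289^2 = 83521 ≡ 1993 (mod 3397)
10^64 ≡ 1993^2 = 3972049 ≡ 956 (mod 3397)
10^128 ≡ 956^2 = 913936 ≡ 143 (mod 3397)
10^256 ≡ 143^2 = 20449 ≡ 67 (mod 3397)
10^512 ≡ 67^2 = 4489 ≡ 1092 (mod 3397)
10^1024 ≡ 1092^2 = 1192464 ≡ 117 (mod 3397)
10^2048 ≡ 117^2 = 13689 ≡ 101 (mod 3397)
3396 = 2048 + 1024 + 256 + 64 + 4 in binary powers of 2.
So 10^3396 ≡ 101 · 117 · 67 · 956 · 3206 ≡ 3370 (mod 3397).
Since 3370 ≠ 1, base 10 is a Fermat witness: 3397 is composite.

3370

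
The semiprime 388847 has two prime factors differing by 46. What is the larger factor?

647

Since p = q + 46, we have 388847 = q(q + 46), so q² + 46q − 388847 = 0.
Discriminant: 46² + 4·388847 = 2116 + 1555388 = 1557504; √1557504 = 1248.
q = (−46 + 1248)/2 = 601, and p = q + 46 = 647.
Check: 601 · 647 = 388847.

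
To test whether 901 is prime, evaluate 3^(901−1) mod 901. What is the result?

3^1 ≡ 3 (mod 901)
3^2 ≡ 3^2 = 9 ≡ 9 (mod 901)
3^4 ≡ 9^2 = 81 ≡ 81 (mod 901)
3^8 ≡ 81^2 = 6561 ≡ 254 (mod 901)
3^16 ≡ 254^2 = 64516 ≡ 545 (mod 901)
3^32 ≡ 545^2 = 297025 ≡ 596 (mod 901)
3^64 ≡ 596^2 = 355216 ≡ 222 (mod 901)
3^128 ≡ 222^2 = 49284 ≡ 630 (mod 901)
3^256 ≡ 630^2 = 396900 ≡ 460 (mod 901)
3^512 ≡ 460^2 = 211600 ≡ 766 (mod 901)
900 = 512 + 256 + 128 + 4 in binary powers of 2.
So 3^900 ≡ 766 · 460 · 630 · 81 ≡ 863 (mod 901).
Since 863 ≠ 1, base 3 is a Fermat witness: 901 is composite.

863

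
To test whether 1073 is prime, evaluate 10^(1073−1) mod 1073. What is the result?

750

10^1 ≡ 10 (mod 1073)
10^2 ≡ 10^2 = 100 ≡ 100 (mod 1073)
10^4 ≡ 100^2 = 10000 ≡ 343 (mod 1073)
10^8 ≡ 343^2 = 117649 ≡ 692 (mod 1073)
10^16 ≡ 692^2 = 478864 ≡ 306 (mod 1073)
10^32 ≡ 306^2 = 93636 ≡ 285 (mod 1073)
10^64 ≡ 285^2 = 81225 ≡ 750 (mod 1073)
10^128 ≡ 750^2 = 562500 ≡ 248 (mod 1073)
10^256 ≡ 248^2 = 61504 ≡ 343 (mod 1073)
10^512 ≡ 343^2 = 117649 ≡ 692 (mod 1073)
10^1024 ≡ 692^2 = 478864 ≡ 306 (mod 1073)
1072 = 1024 + 32 + 16 in binary powers of 2.
So 10^1072 ≡ 306 · 285 · 306 ≡ 750 (mod 1073).
Since 750 ≠ 1, base 10 is a Fermat witness: 1073 is composite.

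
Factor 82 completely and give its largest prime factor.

41

82 = 2 · 41
41 is prime.
So 82 = 2 · 41; the largest prime factor is 41.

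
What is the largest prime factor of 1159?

61

1159 = 19 · 61
61 is prime.
So 1159 = 19 · 61; the largest prime factor is 61.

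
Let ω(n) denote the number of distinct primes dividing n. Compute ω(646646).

646646 = 2 · 323323
323323 = 7 · 46189
46189 = 11 · 4199
4199 = 13 · 323
323 = 17 · 19
646646 = 2 · 7 · 11 · 13 · 17 · 19, which has 6 distinct prime factors.

6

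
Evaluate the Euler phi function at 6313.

Factor: 6313 = 59 · 107.
φ(6313) = (59−1) · (107−1) = 58 · 106 = 6148.

6148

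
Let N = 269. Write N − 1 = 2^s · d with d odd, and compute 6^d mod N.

268

269 − 1 = 268 = 2^2 · 67, so d = 67.
6^1 ≡ 6 (mod 269)
6^2 ≡ 6^2 = 36 ≡ 36 (mod 269)
6^4 ≡ 36^2 = 1296 ≡ 220 (mod 269)
6^8 ≡ 220^2 = 48400 ≡ 249 (mod 269)
6^16 ≡ 249^2 = 62001 ≡ 131 (mod 269)
6^32 ≡ 131^2 = 17161 ≡ 214 (mod 269)
6^64 ≡ 214^2 = 45796 ≡ 66 (mod 269)
67 = 64 + 2 + 1 in binary powers of 2.
So 6^67 ≡ 66 · 36 · 6 ≡ 268 (mod 269).
Since 6^d ≡ 268 (mod 269), base 6 does not prove 269 composite.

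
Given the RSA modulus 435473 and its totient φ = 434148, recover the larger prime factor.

727

φ(n) = (p−1)(q−1) = n − (p+q) + 1, so p + q = 435473 − 434148 + 1 = 1326.
p and q are the roots of t² − 1326t + 435473 = 0.
Discriminant: 1326² − 4·435473 = 1758276 − 1741892 = 16384; √16384 = 128.
q = (1326 − 128)/2 = 599, p = (1326 + 128)/2 = 727.
Check: 599 · 727 = 435473.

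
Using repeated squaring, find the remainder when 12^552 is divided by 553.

12^1 ≡ 12 (mod 553)
12^2 ≡ 12^2 = 144 ≡ 144 (mod 553)
12^4 ≡ 144^2 = 20736 ≡ 275 (mod 553)
12^8 ≡ 275^2 = 75625 ≡ 417 (mod 553)
12^16 ≡ 417^2 = 173889 ≡ 247 (mod 553)
12^32 ≡ 247^2 = 61009 ≡ 179 (mod 553)
12^64 ≡ 179^2 = 32041 ≡ 520 (mod 553)
12^128 ≡ 520^2 = 270400 ≡ 536 (mod 553)
12^256 ≡ 536^2 = 287296 ≡ 289 (mod 553)
12^512 ≡ 289^2 = 83521 ≡ 18 (mod 553)
552 = 512 + 32 + 8 in binary powers of 2.
So 12^552 ≡ 18 · 179 · 417 ≡ 337 (mod 553).
Since 337 ≠ 1, base 12 is a Fermat witness: 553 is composite.

337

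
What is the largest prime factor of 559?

43

559 = 13 · 43
43 is prime.
So 559 = 13 · 43; the largest prime factor is 43.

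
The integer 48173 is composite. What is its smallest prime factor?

67

48173 is odd.
Digit sum 23, not divisible by 3.
Ends in 3: not divisible by 5.
7: 48173 = 7·6881 + 6
11: 48173 = 11·4379 + 4
13: 48173 = 13·3705 + 8
17: 48173 = 17·2833 + 12
19: 48173 = 19·2535 + 8
23: 48173 = 23·2094 + 11
29: 48173 = 29·1661 + 4
31: 48173 = 31·1553 + 30
37: 48173 = 37·1301 + 36
41: 48173 = 41·1174 + 39
43: 48173 = 43·1120 + 13
47: 48173 = 47·1024 + 45
53: 48173 = 53·908 + 49
59: 48173 = 59·816 + 29
61: 48173 = 61·789 + 44
67: 48173 = 67·719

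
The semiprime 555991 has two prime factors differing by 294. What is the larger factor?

907

Since p = q + 294, we have 555991 = q(q + 294), so q² + 294q − 555991 = 0.
Discriminant: 294² + 4·555991 = 86436 + 2223964 = 2310400; √2310400 = 1520.
q = (−294 + 1520)/2 = 613, and p = q + 294 = 907.
Check: 613 · 907 = 555991.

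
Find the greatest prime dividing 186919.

186919 = 41 · 4559
4559 = 47 · 97
97 is prime.
So 186919 = 41 · 47 · 97; the largest prime factor is 97.

97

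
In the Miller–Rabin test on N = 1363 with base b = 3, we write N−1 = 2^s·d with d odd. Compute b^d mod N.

108

1363 − 1 = 1362 = 2^1 · 681, so d = 681.
3^1 ≡ 3 (mod 1363)
3^2 ≡ 3^2 = 9 ≡ 9 (mod 1363)
3^4 ≡ 9^2 = 81 ≡ 81 (mod 1363)
3^8 ≡ 81^2 = 6561 ≡ 1109 (mod 1363)
3^16 ≡ 1109^2 = 1229881 ≡ 455 (mod 1363)
3^32 ≡ 455^2 = 207025 ≡ 1212 (mod 1363)
3^64 ≡ 1212^2 = 1468944 ≡ 993 (mod 1363)
3^128 ≡ 993^2 = 986049 ≡ 600 (mod 1363)
3^256 ≡ 600^2 = 360000 ≡ 168 (mod 1363)
3^512 ≡ 168^2 = 28224 ≡ 964 (mod 1363)
681 = 512 + 128 + 32 + 8 + 1 in binary powers of 2.
So 3^681 ≡ 964 · 600 · 1212 · 1109 · 3 ≡ 108 (mod 1363).
Squaring chain: 108; never reaches −1, so base 3 is a Miller–Rabin witness that 1363 is composite.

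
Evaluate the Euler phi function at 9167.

8976

Factor: 9167 = 89 · 103.
φ(9167) = (89−1) · (103−1) = 88 · 102 = 8976.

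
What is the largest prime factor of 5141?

97

5141 = 53 · 97
97 is prime.
So 5141 = 53 · 97; the largest prime factor is 97.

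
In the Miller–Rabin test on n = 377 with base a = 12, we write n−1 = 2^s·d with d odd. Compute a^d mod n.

377 − 1 = 376 = 2^3 · 47, so d = 47.
12^1 ≡ 12 (mod 377)
12^2 ≡ 12^2 = 144 ≡ 144 (mod 377)
12^4 ≡ 144^2 = 20736 ≡ 1 (mod 377)
12^8 ≡ 1^2 = 1 ≡ 1 (mod 377)
12^16 ≡ 1^2 = 1 ≡ 1 (mod 377)
12^32 ≡ 1^2 = 1 ≡ 1 (mod 377)
47 = 32 + 8 + 4 + 2 + 1 in binary powers of 2.
So 12^47 ≡ 1 · 1 · 1 · 144 · 12 ≡ 220 (mod 377).
Squaring chain: 220 → 144 → 1; never reaches −1, so base 12 is a Miller–Rabin witness that 377 is composite.

220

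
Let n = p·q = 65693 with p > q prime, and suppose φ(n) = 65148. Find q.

179

φ(n) = (p−1)(q−1) = n − (p+q) + 1, so p + q = 65693 − 65148 + 1 = 546.
p and q are the roots of t² − 546t + 65693 = 0.
Discriminant: 546² − 4·65693 = 298116 − 262772 = 35344; √35344 = 188.
q = (546 − 188)/2 = 179, p = (546 + 188)/2 = 367.
Check: 179 · 367 = 65693.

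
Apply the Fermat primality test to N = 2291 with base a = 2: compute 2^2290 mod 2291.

2^1 ≡ 2 (mod 2291)
2^2 ≡ 2^2 = 4 ≡ 4 (mod 2291)
2^4 ≡ 4^2 = 16 ≡ 16 (mod 2291)
2^8 ≡ 16^2 = 256 ≡ 256 (mod 2291)
2^16 ≡ 256^2 = 65536 ≡ 1388 (mod 2291)
2^32 ≡ 1388^2 = 1926544 ≡ 2104 (mod 2291)
2^64 ≡ 2104^2 = 4426816 ≡ 604 (mod 2291)
2^128 ≡ 604^2 = 364816 ≡ 547 (mod 2291)
2^256 ≡ 547^2 = 299209 ≡ 1379 (mod 2291)
2^512 ≡ 1379^2 = 1901641 ≡ 111 (mod 2291)
2^1024 ≡ 111^2 = 12321 ≡ 866 (mod 2291)
2^2048 ≡ 866^2 = 749956 ≡ 799 (mod 2291)
2290 = 2048 + 128 + 64 + 32 + 16 + 2 in binary powers of 2.
So 2^2290 ≡ 799 · 547 · 604 · 2104 · 1388 · 4 ≡ 92 (mod 2291).
Since 92 ≠ 1, base 2 is a Fermat witness: 2291 is composite.

92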